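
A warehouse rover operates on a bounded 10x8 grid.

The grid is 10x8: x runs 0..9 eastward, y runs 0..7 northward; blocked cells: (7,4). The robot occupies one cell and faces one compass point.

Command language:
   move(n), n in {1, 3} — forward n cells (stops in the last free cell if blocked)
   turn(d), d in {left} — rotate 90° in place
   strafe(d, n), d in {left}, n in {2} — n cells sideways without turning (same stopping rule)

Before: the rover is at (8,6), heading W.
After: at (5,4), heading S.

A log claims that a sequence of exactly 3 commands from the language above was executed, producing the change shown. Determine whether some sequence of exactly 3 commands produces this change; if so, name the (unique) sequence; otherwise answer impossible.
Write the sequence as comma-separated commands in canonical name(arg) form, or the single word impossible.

move(3), strafe(left, 2), turn(left)

key: running turn(left) before move(3) would end elsewhere — order is forced
from: at (8,6), heading W
step 1 (move(3)): at (5,6), heading W
step 2 (strafe(left, 2)): at (5,4), heading W
step 3 (turn(left)): at (5,4), heading S
all 64 alternatives checked — unique.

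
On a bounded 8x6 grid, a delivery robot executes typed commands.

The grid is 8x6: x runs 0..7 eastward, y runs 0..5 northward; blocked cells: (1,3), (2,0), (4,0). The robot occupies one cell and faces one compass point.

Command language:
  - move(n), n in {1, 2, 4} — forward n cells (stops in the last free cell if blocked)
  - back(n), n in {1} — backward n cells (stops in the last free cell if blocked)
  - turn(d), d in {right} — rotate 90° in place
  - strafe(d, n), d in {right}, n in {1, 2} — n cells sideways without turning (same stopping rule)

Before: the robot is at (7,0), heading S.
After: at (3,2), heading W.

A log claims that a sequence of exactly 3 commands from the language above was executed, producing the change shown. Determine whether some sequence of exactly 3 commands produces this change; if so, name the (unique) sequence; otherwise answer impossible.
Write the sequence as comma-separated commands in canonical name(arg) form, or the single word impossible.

key: running move(4) before turn(right) would end elsewhere — order is forced
begin: at (7,0), heading S
1. turn(right) → at (7,0), heading W
2. strafe(right, 2) → at (7,2), heading W
3. move(4) → at (3,2), heading W
all 343 alternatives checked — unique.

turn(right), strafe(right, 2), move(4)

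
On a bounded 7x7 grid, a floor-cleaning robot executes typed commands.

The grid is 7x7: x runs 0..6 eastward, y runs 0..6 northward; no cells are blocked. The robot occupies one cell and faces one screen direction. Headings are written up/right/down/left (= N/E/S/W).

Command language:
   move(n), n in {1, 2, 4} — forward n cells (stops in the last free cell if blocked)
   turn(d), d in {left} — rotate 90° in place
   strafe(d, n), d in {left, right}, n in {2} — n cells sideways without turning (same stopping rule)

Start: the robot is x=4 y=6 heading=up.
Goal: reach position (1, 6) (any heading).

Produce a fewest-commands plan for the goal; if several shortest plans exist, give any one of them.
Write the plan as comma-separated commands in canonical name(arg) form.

begin: x=4 y=6 heading=up
1. turn(left) → x=4 y=6 heading=left
2. move(2) → x=2 y=6 heading=left
3. move(1) → x=1 y=6 heading=left
nothing shorter than 3 reaches the goal.

turn(left), move(2), move(1)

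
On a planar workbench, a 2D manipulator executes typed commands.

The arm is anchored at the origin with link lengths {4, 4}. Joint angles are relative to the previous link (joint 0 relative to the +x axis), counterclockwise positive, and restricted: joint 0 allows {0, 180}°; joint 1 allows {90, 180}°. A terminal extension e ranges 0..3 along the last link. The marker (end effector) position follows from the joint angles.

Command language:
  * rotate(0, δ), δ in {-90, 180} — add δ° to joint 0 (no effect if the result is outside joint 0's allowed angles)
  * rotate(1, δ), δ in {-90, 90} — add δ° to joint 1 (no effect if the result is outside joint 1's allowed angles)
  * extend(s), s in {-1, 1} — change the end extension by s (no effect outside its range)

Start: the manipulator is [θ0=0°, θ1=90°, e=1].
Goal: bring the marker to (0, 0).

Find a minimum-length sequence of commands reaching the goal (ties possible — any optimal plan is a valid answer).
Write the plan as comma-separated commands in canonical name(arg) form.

rotate(1, 90), extend(-1)

begin: [θ0=0°, θ1=90°, e=1]
1. rotate(1, 90) → [θ0=0°, θ1=180°, e=1]
2. extend(-1) → [θ0=0°, θ1=180°, e=0]
nothing shorter than 2 reaches the goal.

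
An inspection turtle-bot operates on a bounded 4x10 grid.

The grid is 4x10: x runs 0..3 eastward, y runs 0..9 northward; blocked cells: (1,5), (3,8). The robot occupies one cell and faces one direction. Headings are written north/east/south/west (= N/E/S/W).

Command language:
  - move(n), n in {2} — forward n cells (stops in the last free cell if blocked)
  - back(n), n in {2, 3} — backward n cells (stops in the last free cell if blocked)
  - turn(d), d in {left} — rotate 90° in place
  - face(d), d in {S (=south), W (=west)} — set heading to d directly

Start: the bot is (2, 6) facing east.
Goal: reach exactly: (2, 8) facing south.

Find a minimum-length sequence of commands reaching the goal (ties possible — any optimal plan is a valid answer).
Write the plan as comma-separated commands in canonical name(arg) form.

t0: (2, 6) facing east
t=1 face(S) ⇒ (2, 6) facing south
t=2 back(2) ⇒ (2, 8) facing south
nothing shorter than 2 reaches the goal.

face(S), back(2)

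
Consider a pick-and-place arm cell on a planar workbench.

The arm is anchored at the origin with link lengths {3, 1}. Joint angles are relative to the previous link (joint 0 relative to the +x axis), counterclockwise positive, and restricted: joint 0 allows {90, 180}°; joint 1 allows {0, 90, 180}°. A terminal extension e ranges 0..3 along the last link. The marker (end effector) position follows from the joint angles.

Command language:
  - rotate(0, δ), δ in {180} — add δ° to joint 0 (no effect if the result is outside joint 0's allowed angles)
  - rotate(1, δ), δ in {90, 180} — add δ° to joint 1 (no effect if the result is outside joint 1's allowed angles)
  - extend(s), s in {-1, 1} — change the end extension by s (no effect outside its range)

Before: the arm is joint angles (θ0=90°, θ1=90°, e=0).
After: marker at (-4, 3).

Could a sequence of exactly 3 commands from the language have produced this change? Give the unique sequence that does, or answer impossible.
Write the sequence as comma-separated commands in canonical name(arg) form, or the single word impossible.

extend(1), extend(1), extend(1)

initial: joint angles (θ0=90°, θ1=90°, e=0)
t=1 extend(1) ⇒ joint angles (θ0=90°, θ1=90°, e=1)
t=2 extend(1) ⇒ joint angles (θ0=90°, θ1=90°, e=2)
t=3 extend(1) ⇒ joint angles (θ0=90°, θ1=90°, e=3)
no other 3-command option fits: unique.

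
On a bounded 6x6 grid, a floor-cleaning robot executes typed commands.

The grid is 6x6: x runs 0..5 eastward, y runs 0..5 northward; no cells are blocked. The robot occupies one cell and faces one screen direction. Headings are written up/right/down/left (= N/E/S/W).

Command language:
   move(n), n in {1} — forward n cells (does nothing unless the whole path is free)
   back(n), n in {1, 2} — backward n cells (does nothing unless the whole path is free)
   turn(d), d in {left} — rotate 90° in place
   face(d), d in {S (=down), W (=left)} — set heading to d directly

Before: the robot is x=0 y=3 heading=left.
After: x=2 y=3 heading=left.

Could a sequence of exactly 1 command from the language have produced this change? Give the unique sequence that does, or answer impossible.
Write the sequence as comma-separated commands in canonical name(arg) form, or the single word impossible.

back(2)

key: heading stays W — the single command does not turn
t0: x=0 y=3 heading=left
1. back(2) → x=2 y=3 heading=left
uniquely the one of 6 1-step routes that fits.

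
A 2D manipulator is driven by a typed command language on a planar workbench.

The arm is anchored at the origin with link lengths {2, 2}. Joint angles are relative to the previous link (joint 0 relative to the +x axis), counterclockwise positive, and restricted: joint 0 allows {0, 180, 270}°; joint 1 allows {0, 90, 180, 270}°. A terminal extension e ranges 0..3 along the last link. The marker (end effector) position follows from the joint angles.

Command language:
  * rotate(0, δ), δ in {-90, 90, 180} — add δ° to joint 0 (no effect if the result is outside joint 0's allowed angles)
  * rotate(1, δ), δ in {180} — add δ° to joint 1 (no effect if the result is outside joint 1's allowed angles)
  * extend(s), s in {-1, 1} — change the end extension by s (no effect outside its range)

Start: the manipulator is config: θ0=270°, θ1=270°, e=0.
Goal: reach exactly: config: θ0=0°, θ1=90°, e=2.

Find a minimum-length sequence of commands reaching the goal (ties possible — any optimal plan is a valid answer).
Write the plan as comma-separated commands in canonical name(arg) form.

t0: config: θ0=270°, θ1=270°, e=0
[1] after rotate(0, 90): config: θ0=0°, θ1=270°, e=0
[2] after extend(1): config: θ0=0°, θ1=270°, e=1
[3] after extend(1): config: θ0=0°, θ1=270°, e=2
[4] after rotate(1, 180): config: θ0=0°, θ1=90°, e=2
shorter routes all fall short; 4 is best.

rotate(0, 90), extend(1), extend(1), rotate(1, 180)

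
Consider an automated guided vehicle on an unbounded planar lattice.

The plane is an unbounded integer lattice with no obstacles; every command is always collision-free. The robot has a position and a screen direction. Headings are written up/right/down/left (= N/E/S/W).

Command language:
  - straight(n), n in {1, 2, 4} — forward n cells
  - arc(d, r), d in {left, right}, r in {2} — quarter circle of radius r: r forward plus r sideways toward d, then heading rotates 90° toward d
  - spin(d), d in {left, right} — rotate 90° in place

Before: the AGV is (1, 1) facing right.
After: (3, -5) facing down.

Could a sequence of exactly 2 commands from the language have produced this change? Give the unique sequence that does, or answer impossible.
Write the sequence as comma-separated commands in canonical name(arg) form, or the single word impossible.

key: order matters: swapping arc(right, 2) and straight(4) lands elsewhere
begin: (1, 1) facing right
1. arc(right, 2) → (3, -1) facing down
2. straight(4) → (3, -5) facing down
all 49 alternatives checked — unique.

arc(right, 2), straight(4)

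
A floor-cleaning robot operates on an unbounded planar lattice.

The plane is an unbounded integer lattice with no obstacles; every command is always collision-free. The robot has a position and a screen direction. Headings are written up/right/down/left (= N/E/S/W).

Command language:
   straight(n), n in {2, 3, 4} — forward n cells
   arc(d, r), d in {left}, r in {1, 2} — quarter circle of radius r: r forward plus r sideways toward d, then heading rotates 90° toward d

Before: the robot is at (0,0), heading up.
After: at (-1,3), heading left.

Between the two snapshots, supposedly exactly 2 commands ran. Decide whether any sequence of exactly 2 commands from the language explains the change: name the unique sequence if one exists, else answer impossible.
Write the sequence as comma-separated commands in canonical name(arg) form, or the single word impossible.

straight(2), arc(left, 1)

key: running arc(left, 1) before straight(2) would end elsewhere — order is forced
t0: at (0,0), heading up
step 1 (straight(2)): at (0,2), heading up
step 2 (arc(left, 1)): at (-1,3), heading left
no rival 2-sequence matches.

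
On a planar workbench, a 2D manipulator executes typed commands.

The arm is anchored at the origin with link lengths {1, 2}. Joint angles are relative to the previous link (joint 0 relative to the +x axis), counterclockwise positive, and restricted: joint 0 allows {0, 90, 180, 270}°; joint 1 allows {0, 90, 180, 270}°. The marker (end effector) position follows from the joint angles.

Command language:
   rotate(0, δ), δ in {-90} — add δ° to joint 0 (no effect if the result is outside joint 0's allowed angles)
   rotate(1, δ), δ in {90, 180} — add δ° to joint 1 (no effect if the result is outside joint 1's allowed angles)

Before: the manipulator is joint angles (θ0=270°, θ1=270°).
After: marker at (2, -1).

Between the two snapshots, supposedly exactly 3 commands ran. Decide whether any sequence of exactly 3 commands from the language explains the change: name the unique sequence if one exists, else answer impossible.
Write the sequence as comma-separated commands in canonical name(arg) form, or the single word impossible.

rotate(1, 180), rotate(1, 180), rotate(1, 180)

t0: joint angles (θ0=270°, θ1=270°)
step 1 (rotate(1, 180)): joint angles (θ0=270°, θ1=90°)
step 2 (rotate(1, 180)): joint angles (θ0=270°, θ1=270°)
step 3 (rotate(1, 180)): joint angles (θ0=270°, θ1=90°)
uniquely the one of 27 3-step routes that fits.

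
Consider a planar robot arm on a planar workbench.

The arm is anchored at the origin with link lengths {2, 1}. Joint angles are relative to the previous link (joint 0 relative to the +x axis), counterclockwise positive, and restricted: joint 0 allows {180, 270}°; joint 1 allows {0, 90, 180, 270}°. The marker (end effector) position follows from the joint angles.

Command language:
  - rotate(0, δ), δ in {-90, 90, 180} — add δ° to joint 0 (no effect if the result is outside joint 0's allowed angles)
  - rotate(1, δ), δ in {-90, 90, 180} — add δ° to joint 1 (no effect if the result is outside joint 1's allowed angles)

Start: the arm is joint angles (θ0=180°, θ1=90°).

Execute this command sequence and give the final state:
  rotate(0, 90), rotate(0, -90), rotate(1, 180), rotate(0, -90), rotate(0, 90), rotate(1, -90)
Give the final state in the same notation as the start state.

t0: joint angles (θ0=180°, θ1=90°)
1. rotate(0, 90) → joint angles (θ0=270°, θ1=90°)
2. rotate(0, -90) → joint angles (θ0=180°, θ1=90°)
3. rotate(1, 180) → joint angles (θ0=180°, θ1=270°)
4. rotate(0, -90) → joint angles (θ0=180°, θ1=270°)
5. rotate(0, 90) → joint angles (θ0=270°, θ1=270°)
6. rotate(1, -90) → joint angles (θ0=270°, θ1=180°)

joint angles (θ0=270°, θ1=180°)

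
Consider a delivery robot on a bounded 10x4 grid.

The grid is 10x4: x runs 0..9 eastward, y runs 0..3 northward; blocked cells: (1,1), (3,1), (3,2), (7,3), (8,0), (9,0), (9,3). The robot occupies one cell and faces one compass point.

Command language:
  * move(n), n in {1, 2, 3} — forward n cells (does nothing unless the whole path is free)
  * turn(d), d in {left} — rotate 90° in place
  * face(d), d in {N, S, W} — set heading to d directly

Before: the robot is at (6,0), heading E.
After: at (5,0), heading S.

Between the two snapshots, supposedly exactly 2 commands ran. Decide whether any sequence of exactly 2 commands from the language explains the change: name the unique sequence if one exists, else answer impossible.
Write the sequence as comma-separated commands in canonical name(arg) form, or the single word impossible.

impossible

checked all 2-command options: none fits.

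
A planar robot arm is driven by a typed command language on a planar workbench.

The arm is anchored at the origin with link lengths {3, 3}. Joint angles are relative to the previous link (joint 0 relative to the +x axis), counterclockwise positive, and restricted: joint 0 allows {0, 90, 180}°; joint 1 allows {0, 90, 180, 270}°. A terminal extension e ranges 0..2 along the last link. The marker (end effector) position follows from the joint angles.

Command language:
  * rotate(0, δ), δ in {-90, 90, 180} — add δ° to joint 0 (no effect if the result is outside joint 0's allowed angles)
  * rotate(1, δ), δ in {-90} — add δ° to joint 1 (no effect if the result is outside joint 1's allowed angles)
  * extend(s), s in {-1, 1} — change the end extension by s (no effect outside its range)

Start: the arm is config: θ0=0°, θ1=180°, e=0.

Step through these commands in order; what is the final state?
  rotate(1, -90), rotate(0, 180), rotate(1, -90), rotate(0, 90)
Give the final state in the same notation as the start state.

config: θ0=180°, θ1=0°, e=0

t0: config: θ0=0°, θ1=180°, e=0
1. rotate(1, -90) → config: θ0=0°, θ1=90°, e=0
2. rotate(0, 180) → config: θ0=180°, θ1=90°, e=0
3. rotate(1, -90) → config: θ0=180°, θ1=0°, e=0
4. rotate(0, 90) → config: θ0=180°, θ1=0°, e=0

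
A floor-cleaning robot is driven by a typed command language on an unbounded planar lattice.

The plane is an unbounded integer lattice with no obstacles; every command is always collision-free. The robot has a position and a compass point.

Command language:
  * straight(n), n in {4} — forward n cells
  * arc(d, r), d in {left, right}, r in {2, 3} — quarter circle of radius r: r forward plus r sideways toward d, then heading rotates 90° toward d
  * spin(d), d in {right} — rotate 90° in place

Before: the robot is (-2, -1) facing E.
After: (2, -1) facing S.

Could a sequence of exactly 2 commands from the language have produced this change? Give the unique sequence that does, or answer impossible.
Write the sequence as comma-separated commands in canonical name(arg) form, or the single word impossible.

straight(4), spin(right)

key: running spin(right) before straight(4) would end elsewhere — order is forced
t0: (-2, -1) facing E
t=1 straight(4) ⇒ (2, -1) facing E
t=2 spin(right) ⇒ (2, -1) facing S
all 36 alternatives checked — unique.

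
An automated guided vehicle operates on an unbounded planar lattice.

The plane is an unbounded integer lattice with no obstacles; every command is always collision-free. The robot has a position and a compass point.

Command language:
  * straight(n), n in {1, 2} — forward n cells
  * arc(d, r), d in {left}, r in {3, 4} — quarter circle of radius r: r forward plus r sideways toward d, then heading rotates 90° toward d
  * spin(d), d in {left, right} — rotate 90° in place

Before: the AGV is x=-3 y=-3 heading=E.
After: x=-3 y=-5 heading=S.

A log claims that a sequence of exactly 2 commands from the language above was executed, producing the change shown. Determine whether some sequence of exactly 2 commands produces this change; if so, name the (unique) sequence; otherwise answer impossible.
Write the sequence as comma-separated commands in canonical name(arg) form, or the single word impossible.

spin(right), straight(2)

key: position moved to (-3,-5) AND the heading swung to S — translation plus rotation needed
start: x=-3 y=-3 heading=E
1. spin(right) → x=-3 y=-3 heading=S
2. straight(2) → x=-3 y=-5 heading=S
no other 2-command option fits: unique.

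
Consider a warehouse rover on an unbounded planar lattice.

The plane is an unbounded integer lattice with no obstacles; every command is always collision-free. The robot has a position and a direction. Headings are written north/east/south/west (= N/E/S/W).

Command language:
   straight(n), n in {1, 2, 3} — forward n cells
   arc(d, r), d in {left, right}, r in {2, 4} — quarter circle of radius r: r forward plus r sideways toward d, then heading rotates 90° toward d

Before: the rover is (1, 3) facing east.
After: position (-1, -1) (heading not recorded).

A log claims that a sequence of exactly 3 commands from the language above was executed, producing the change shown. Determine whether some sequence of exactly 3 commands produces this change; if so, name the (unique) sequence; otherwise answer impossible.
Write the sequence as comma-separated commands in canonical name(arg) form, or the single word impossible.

key: running straight(2) before arc(right, 2) would end elsewhere — order is forced
start: (1, 3) facing east
step 1 (arc(right, 2)): (3, 1) facing south
step 2 (arc(right, 2)): (1, -1) facing west
step 3 (straight(2)): (-1, -1) facing west
no other 3-command option fits: unique.

arc(right, 2), arc(right, 2), straight(2)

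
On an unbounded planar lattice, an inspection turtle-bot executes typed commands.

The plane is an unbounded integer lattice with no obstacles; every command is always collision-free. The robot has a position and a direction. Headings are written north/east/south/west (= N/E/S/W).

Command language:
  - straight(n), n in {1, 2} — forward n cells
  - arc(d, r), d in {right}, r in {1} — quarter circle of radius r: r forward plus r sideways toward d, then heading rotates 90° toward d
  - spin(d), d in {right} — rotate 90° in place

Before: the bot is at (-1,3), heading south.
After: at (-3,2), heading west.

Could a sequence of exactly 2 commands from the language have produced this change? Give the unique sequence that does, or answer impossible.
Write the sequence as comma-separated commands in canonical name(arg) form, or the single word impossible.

arc(right, 1), straight(1)

key: cell and facing (now W) both changed — the 2 commands mix motion and turning
begin: at (-1,3), heading south
[1] after arc(right, 1): at (-2,2), heading west
[2] after straight(1): at (-3,2), heading west
uniquely the one of 16 2-step routes that fits.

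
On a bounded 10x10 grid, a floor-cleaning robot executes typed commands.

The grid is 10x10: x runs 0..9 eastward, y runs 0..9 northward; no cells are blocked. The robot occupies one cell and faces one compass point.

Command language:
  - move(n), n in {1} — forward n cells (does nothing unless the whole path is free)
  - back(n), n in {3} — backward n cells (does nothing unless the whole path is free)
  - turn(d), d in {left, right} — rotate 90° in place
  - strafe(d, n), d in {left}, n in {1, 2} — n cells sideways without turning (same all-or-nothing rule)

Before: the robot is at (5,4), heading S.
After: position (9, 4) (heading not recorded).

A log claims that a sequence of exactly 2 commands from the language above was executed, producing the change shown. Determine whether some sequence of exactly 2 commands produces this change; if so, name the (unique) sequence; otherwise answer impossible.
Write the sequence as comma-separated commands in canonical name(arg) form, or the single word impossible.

begin: at (5,4), heading S
t=1 strafe(left, 2) ⇒ at (7,4), heading S
t=2 strafe(left, 2) ⇒ at (9,4), heading S
uniquely the one of 36 2-step routes that fits.

strafe(left, 2), strafe(left, 2)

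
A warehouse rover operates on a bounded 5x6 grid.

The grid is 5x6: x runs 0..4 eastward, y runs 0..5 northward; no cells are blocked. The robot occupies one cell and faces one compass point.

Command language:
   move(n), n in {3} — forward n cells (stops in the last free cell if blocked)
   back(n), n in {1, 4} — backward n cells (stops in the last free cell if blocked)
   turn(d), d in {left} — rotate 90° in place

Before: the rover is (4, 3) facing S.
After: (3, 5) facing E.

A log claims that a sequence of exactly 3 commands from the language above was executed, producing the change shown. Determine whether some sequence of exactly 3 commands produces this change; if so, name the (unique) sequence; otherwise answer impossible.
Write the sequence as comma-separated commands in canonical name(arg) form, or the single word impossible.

back(4), turn(left), back(1)

key: cell and facing (now E) both changed — the 3 commands mix motion and turning
start: (4, 3) facing S
step 1 (back(4)): (4, 5) facing S
step 2 (turn(left)): (4, 5) facing E
step 3 (back(1)): (3, 5) facing E
no rival 3-sequence matches.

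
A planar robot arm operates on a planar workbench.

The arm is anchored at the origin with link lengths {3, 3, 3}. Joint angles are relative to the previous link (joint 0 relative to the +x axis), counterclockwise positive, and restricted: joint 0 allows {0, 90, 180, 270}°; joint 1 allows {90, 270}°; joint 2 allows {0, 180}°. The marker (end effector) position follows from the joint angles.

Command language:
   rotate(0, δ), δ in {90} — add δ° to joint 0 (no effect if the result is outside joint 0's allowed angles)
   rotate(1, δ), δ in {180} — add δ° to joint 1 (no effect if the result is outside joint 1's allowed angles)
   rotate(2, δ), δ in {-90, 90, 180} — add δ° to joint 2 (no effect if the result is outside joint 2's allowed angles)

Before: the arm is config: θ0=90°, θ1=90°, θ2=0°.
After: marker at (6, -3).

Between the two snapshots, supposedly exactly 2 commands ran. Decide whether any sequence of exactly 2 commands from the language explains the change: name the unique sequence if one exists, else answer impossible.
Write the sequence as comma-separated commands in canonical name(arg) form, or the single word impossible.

rotate(0, 90), rotate(0, 90)

begin: config: θ0=90°, θ1=90°, θ2=0°
t=1 rotate(0, 90) ⇒ config: θ0=180°, θ1=90°, θ2=0°
t=2 rotate(0, 90) ⇒ config: θ0=270°, θ1=90°, θ2=0°
all 25 alternatives checked — unique.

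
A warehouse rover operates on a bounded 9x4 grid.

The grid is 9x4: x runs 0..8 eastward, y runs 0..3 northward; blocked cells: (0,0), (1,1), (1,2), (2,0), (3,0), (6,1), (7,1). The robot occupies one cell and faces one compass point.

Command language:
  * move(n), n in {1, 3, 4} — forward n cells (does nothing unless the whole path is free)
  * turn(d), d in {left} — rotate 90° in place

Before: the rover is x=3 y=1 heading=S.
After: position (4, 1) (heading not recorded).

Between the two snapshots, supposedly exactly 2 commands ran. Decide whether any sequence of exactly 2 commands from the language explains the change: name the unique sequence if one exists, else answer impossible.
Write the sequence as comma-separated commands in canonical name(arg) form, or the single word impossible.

key: order matters: swapping turn(left) and move(1) lands elsewhere
from: x=3 y=1 heading=S
t=1 turn(left) ⇒ x=3 y=1 heading=E
t=2 move(1) ⇒ x=4 y=1 heading=E
no rival 2-sequence matches.

turn(left), move(1)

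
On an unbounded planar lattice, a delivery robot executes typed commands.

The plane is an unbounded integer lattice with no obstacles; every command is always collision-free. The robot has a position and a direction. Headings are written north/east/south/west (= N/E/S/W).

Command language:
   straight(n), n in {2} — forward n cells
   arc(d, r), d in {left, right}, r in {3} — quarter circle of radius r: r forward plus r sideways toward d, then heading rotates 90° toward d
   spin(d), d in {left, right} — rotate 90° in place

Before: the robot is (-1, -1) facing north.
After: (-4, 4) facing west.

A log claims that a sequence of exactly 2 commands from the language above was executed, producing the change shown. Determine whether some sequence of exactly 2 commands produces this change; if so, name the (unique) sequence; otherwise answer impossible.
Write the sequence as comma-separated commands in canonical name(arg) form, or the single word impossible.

straight(2), arc(left, 3)

key: running arc(left, 3) before straight(2) would end elsewhere — order is forced
from: (-1, -1) facing north
step 1 (straight(2)): (-1, 1) facing north
step 2 (arc(left, 3)): (-4, 4) facing west
no rival 2-sequence matches.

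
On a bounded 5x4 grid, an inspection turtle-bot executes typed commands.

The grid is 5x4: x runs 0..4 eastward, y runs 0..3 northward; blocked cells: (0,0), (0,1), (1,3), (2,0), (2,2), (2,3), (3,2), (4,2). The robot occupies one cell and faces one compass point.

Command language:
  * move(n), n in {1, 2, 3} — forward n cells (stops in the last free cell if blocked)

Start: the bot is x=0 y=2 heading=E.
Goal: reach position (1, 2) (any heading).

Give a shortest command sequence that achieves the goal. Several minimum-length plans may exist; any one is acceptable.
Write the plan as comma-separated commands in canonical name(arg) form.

move(3)

begin: x=0 y=2 heading=E
t=1 move(3) ⇒ x=1 y=2 heading=E
nothing shorter than 1 reaches the goal.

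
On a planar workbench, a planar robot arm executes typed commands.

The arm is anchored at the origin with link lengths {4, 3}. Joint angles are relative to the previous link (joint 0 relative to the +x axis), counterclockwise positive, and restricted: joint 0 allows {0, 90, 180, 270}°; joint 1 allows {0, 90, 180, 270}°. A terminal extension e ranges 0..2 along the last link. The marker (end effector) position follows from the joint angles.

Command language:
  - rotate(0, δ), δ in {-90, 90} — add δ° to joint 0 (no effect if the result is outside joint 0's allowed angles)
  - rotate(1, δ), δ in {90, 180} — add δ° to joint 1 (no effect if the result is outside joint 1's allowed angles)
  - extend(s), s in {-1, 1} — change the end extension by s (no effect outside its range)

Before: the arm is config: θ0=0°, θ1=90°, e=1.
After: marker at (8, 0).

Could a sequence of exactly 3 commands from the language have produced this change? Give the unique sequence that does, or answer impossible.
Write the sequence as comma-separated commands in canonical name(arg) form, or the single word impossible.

rotate(1, 90), rotate(1, 90), rotate(1, 90)

start: config: θ0=0°, θ1=90°, e=1
1. rotate(1, 90) → config: θ0=0°, θ1=180°, e=1
2. rotate(1, 90) → config: θ0=0°, θ1=270°, e=1
3. rotate(1, 90) → config: θ0=0°, θ1=0°, e=1
all 216 alternatives checked — unique.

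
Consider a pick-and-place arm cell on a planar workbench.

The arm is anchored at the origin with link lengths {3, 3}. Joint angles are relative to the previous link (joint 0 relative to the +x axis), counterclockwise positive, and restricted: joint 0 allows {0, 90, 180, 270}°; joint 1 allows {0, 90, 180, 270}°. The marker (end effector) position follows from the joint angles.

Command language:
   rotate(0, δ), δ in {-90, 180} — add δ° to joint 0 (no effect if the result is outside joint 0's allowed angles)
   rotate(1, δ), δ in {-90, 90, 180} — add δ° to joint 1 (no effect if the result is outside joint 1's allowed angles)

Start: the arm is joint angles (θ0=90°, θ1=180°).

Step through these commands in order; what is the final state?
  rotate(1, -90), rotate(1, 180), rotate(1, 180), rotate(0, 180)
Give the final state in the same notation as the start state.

begin: joint angles (θ0=90°, θ1=180°)
1. rotate(1, -90) → joint angles (θ0=90°, θ1=90°)
2. rotate(1, 180) → joint angles (θ0=90°, θ1=270°)
3. rotate(1, 180) → joint angles (θ0=90°, θ1=90°)
4. rotate(0, 180) → joint angles (θ0=270°, θ1=90°)

joint angles (θ0=270°, θ1=90°)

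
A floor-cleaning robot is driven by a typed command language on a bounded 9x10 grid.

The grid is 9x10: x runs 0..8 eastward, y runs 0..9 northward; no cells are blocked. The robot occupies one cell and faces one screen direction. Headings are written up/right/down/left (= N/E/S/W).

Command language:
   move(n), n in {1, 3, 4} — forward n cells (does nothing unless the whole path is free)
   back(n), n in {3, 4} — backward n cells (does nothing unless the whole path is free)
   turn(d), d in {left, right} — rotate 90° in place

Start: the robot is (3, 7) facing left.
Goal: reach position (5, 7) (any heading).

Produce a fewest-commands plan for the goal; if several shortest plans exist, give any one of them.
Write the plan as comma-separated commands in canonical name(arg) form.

move(1), back(3)

begin: (3, 7) facing left
step 1 (move(1)): (2, 7) facing left
step 2 (back(3)): (5, 7) facing left
minimal: 2 command(s), checked below 2.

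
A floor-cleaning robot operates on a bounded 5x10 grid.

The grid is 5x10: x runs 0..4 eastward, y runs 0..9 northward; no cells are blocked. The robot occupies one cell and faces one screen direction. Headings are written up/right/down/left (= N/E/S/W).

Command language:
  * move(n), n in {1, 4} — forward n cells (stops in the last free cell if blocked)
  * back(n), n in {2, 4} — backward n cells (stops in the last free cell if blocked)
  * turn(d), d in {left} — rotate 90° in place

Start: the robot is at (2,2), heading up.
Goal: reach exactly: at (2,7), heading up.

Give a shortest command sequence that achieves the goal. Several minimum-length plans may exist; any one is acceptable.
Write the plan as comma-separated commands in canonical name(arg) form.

begin: at (2,2), heading up
1. move(1) → at (2,3), heading up
2. move(4) → at (2,7), heading up
shorter routes all fall short; 2 is best.

move(1), move(4)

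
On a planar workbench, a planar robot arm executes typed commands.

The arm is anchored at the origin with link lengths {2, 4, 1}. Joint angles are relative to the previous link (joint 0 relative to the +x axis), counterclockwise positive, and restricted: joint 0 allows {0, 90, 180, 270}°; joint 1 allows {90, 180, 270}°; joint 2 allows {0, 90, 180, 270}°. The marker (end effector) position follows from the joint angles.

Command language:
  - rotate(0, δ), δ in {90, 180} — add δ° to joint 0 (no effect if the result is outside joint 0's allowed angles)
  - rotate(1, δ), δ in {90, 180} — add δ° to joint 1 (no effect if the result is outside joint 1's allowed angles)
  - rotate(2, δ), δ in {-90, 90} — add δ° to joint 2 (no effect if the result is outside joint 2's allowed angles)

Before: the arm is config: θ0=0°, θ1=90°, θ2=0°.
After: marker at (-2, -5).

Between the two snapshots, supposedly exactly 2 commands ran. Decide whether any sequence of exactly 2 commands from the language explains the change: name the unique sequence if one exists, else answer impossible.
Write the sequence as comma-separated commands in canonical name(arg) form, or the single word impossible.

rotate(0, 90), rotate(0, 90)

start: config: θ0=0°, θ1=90°, θ2=0°
t=1 rotate(0, 90) ⇒ config: θ0=90°, θ1=90°, θ2=0°
t=2 rotate(0, 90) ⇒ config: θ0=180°, θ1=90°, θ2=0°
no rival 2-sequence matches.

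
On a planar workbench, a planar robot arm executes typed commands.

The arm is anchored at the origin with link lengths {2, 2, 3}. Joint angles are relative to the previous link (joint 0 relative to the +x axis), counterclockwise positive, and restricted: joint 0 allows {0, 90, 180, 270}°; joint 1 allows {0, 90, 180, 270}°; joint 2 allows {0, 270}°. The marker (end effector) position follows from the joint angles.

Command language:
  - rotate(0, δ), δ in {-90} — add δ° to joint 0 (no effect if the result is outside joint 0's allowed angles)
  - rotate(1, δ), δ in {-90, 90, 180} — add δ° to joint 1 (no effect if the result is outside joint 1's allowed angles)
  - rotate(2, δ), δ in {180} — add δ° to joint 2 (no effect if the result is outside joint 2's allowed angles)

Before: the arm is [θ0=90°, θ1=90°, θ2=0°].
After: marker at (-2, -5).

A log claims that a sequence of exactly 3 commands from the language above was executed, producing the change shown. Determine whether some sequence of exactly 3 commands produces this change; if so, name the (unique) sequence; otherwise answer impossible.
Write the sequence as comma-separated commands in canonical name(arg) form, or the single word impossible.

rotate(0, -90), rotate(0, -90), rotate(0, -90)

t0: [θ0=90°, θ1=90°, θ2=0°]
[1] after rotate(0, -90): [θ0=0°, θ1=90°, θ2=0°]
[2] after rotate(0, -90): [θ0=270°, θ1=90°, θ2=0°]
[3] after rotate(0, -90): [θ0=180°, θ1=90°, θ2=0°]
no rival 3-sequence matches.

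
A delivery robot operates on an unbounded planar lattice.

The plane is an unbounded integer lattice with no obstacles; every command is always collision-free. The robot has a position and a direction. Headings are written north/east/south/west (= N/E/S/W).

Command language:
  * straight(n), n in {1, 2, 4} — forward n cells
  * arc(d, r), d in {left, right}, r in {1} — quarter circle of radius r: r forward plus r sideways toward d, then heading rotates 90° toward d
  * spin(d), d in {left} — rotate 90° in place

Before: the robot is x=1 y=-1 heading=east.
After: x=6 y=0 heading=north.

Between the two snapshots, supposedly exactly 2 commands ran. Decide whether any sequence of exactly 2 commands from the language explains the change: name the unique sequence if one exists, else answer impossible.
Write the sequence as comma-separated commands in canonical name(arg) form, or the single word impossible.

straight(4), arc(left, 1)

key: position moved to (6,0) AND the heading swung to N — translation plus rotation needed
start: x=1 y=-1 heading=east
[1] after straight(4): x=5 y=-1 heading=east
[2] after arc(left, 1): x=6 y=0 heading=north
all 36 alternatives checked — unique.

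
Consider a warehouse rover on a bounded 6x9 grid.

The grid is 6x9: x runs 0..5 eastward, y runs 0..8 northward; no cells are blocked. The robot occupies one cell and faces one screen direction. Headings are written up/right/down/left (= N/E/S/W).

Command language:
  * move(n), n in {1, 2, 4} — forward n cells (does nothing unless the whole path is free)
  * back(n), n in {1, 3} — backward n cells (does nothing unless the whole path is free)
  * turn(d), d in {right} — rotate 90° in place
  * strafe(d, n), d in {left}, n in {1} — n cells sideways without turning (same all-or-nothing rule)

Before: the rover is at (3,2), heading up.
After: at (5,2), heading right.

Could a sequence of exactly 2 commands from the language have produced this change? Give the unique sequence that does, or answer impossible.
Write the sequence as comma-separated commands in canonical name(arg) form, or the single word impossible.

key: running move(2) before turn(right) would end elsewhere — order is forced
from: at (3,2), heading up
step 1 (turn(right)): at (3,2), heading right
step 2 (move(2)): at (5,2), heading right
uniquely the one of 49 2-step routes that fits.

turn(right), move(2)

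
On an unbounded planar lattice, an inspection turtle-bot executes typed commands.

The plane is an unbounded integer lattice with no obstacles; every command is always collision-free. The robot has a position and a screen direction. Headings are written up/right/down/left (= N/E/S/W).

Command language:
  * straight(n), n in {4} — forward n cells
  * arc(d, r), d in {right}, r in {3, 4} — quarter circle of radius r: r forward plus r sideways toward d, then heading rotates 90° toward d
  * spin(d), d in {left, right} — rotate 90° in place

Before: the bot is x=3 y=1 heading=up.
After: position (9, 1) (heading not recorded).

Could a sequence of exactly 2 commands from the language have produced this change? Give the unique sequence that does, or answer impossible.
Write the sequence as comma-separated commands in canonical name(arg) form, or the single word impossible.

arc(right, 3), arc(right, 3)

t0: x=3 y=1 heading=up
t=1 arc(right, 3) ⇒ x=6 y=4 heading=right
t=2 arc(right, 3) ⇒ x=9 y=1 heading=down
uniquely the one of 25 2-step routes that fits.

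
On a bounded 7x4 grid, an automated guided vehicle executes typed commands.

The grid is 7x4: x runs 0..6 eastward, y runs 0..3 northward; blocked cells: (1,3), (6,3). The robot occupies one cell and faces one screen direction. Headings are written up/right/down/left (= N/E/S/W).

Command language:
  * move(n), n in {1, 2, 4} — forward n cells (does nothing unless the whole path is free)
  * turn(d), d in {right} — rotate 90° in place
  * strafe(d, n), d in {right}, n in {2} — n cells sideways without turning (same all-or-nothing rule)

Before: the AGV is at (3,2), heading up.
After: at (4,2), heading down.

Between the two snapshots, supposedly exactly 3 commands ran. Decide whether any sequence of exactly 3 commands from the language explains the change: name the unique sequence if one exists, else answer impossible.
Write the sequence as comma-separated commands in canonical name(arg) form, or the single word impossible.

turn(right), move(1), turn(right)

key: position moved to (4,2) AND the heading swung to S — translation plus rotation needed
from: at (3,2), heading up
step 1 (turn(right)): at (3,2), heading right
step 2 (move(1)): at (4,2), heading right
step 3 (turn(right)): at (4,2), heading down
no rival 3-sequence matches.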